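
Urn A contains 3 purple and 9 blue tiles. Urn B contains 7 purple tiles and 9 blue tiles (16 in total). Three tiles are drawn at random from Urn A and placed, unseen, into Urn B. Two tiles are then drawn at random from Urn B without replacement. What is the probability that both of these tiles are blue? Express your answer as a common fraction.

283/836

Condition on how many of the transferred tiles are blue (from Urn A: 9 blue of 12; then Urn B has 19 total).
  0 blue: C(9,0)C(3,3)/C(12,3) = 1/220; then P = C(9,2)/C(19,2) = 4/19
  1 blue: C(9,1)C(3,2)/C(12,3) = 27/220; then P = C(10,2)/C(19,2) = 5/19
  2 blue: C(9,2)C(3,1)/C(12,3) = 27/55; then P = C(11,2)/C(19,2) = 55/171
  3 blue: C(9,3)C(3,0)/C(12,3) = 21/55; then P = C(12,2)/C(19,2) = 22/57
P(both blue) = 283/836 ≈ 0.3385.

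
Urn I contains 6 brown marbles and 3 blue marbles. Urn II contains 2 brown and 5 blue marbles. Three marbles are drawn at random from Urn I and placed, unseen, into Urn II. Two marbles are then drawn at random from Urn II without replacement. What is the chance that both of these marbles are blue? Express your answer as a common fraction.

Condition on how many of the transferred marbles are blue (from Urn I: 3 blue of 9; then Urn II has 10 total).
  0 blue: C(3,0)C(6,3)/C(9,3) = 5/21; then P = C(5,2)/C(10,2) = 2/9
  1 blue: C(3,1)C(6,2)/C(9,3) = 15/28; then P = C(6,2)/C(10,2) = 1/3
  2 blue: C(3,2)C(6,1)/C(9,3) = 3/14; then P = C(7,2)/C(10,2) = 7/15
  3 blue: C(3,3)C(6,0)/C(9,3) = 1/84; then P = C(8,2)/C(10,2) = 28/45
P(both blue) = 61/180 ≈ 0.3389.

61/180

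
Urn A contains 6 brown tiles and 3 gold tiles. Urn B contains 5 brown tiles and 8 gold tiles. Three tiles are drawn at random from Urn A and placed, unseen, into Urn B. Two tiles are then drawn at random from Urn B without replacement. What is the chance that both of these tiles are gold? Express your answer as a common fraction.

29/96

Condition on how many of the transferred tiles are gold (from Urn A: 3 gold of 9; then Urn B has 16 total).
  0 gold: C(3,0)C(6,3)/C(9,3) = 5/21; then P = C(8,2)/C(16,2) = 7/30
  1 gold: C(3,1)C(6,2)/C(9,3) = 15/28; then P = C(9,2)/C(16,2) = 3/10
  2 gold: C(3,2)C(6,1)/C(9,3) = 3/14; then P = C(10,2)/C(16,2) = 3/8
  3 gold: C(3,3)C(6,0)/C(9,3) = 1/84; then P = C(11,2)/C(16,2) = 11/24
P(both gold) = 29/96 ≈ 0.3021.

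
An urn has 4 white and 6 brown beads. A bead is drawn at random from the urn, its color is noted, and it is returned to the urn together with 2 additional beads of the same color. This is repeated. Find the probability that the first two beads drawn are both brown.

After a brown draw the urn holds 8 brown out of 12.
P = (6/10)·(8/12) = 2/5 ≈ 0.4000.

2/5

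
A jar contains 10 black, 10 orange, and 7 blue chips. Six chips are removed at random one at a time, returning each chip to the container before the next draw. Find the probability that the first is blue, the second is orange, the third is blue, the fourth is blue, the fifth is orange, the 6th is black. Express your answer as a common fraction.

343000/387420489

Multiply the conditional probability of each draw in order, with replacement (the composition resets each draw).
P = (7/27) · (10/27) · (7/27) · (7/27) · (10/27) · (10/27) = 343000/387420489 ≈ 0.0009.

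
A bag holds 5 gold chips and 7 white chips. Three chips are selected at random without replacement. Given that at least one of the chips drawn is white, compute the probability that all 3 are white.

1/6

P(all 3 white) = C(7,3)/C(12,3) = 7/44; P(at least one white) = 1 − C(5,3)/C(12,3) = 21/22.
Since 'all 3 white' ⊆ 'at least one white', P(all 3 | at least one) = 7/44 / 21/22 = 1/6 ≈ 0.1667.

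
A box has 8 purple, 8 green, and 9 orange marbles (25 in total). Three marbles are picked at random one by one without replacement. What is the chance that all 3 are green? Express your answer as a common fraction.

Unordered draws without replacement: count favorable combinations over C(25,3).
Favorable = C(8,0) · C(8,3) · C(9,0) = 56; total = C(25,3) = 2300.
P = 56/2300 = 14/575 ≈ 0.0243.

14/575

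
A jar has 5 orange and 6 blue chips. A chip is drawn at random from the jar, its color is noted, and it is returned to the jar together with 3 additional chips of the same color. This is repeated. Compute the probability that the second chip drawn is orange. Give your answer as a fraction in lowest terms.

5/11

Condition on the first draw. If first is orange (prob 5/11), second-orange has prob (8)/(14); if not (prob 6/11), it has prob 5/(14).
P = (5/11)·(8/14) + (6/11)·(5/14) = 5/11 ≈ 0.4545.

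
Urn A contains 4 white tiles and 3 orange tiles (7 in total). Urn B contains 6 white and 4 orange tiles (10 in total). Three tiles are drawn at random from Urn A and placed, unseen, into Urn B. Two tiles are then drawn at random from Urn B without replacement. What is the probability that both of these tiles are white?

Condition on how many of the transferred tiles are white (from Urn A: 4 white of 7; then Urn B has 13 total).
  0 white: C(4,0)C(3,3)/C(7,3) = 1/35; then P = C(6,2)/C(13,2) = 5/26
  1 white: C(4,1)C(3,2)/C(7,3) = 12/35; then P = C(7,2)/C(13,2) = 7/26
  2 white: C(4,2)C(3,1)/C(7,3) = 18/35; then P = C(8,2)/C(13,2) = 14/39
  3 white: C(4,3)C(3,0)/C(7,3) = 4/35; then P = C(9,2)/C(13,2) = 6/13
P(both white) = 61/182 ≈ 0.3352.

61/182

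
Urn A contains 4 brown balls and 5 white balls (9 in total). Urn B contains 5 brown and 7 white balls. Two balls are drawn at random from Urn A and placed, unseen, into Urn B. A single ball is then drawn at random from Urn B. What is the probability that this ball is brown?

Condition on how many of the transferred balls are brown (from Urn A: 4 brown of 9; then Urn B has 14 total).
  0 brown: C(4,0)C(5,2)/C(9,2) = 5/18; then P = 5/14
  1 brown: C(4,1)C(5,1)/C(9,2) = 5/9; then P = 6/14
  2 brown: C(4,2)C(5,0)/C(9,2) = 1/6; then P = 7/14
P(brown from Urn B) = 53/126 ≈ 0.4206.

53/126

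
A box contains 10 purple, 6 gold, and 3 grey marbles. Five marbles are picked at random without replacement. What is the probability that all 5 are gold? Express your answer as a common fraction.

1/1938

Unordered draws without replacement: count favorable combinations over C(19,5).
Favorable = C(10,0) · C(6,5) · C(3,0) = 6; total = C(19,5) = 11628.
P = 6/11628 = 1/1938 ≈ 0.0005.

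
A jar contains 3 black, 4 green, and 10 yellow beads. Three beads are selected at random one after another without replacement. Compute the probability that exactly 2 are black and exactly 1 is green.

Unordered draws without replacement: count favorable combinations over C(17,3).
Favorable = C(3,2) · C(4,1) · C(10,0) = 12; total = C(17,3) = 680.
P = 12/680 = 3/170 ≈ 0.0176.

3/170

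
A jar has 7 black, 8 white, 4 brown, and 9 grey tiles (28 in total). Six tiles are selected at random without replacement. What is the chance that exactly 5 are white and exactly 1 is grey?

2/1495

Unordered draws without replacement: count favorable combinations over C(28,6).
Favorable = C(7,0) · C(8,5) · C(4,0) · C(9,1) = 504; total = C(28,6) = 376740.
P = 504/376740 = 2/1495 ≈ 0.0013.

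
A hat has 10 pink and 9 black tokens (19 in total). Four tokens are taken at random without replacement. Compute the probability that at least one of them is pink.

625/646

Use the complement: P(at least one pink) = 1 − P(no pink).
P(none) = C(9,4)/C(19,4) = 126/3876.
So P = 1 − 126/3876 = 625/646 ≈ 0.9675.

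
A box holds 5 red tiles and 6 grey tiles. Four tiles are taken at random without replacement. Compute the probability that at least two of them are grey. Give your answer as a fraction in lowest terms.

53/66

Sum the hypergeometric tail for j = 2,…,4 grey tiles.
Favorable = C(6,2)·C(5,2) + C(6,3)·C(5,1) + C(6,4)·C(5,0) = 265; total = C(11,4) = 330.
P = 265/330 = 53/66 ≈ 0.8030.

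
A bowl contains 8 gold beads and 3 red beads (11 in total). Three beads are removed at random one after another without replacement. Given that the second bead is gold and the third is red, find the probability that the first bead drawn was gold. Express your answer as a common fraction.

7/9

P(first=gold and the second bead is gold and the third is red) = (8/11)·(7/10)·(3/9) = 28/165.
P(E) = Σ over first color = 28/165 + 8/165 = 12/55.
By Bayes, P(first=gold | E) = 28/165 / 12/55 = 7/9 ≈ 0.7778.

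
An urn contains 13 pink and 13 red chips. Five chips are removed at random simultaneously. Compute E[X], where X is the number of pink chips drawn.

By linearity of expectation, E[X] = Σ P(draw i is pink); by symmetry each draw (even without replacement) has P(pink) = 13/26.
E[X] = 5 · 13/26 = 5/2 ≈ 2.5000.

5/2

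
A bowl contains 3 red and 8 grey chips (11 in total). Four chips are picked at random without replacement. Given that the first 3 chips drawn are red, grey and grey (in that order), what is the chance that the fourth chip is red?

1/4

After removing 1 red, 2 grey, the bowl has 2 red out of 8 remaining.
P(fourth is red | given) = 2/8 = 1/4 ≈ 0.2500.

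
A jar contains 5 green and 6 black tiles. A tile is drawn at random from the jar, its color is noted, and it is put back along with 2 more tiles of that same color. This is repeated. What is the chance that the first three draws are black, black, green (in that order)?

Track the composition after each reinforcement of +2.
P = (6/11) · (8/13) · (5/15) = 16/143 ≈ 0.1119.

16/143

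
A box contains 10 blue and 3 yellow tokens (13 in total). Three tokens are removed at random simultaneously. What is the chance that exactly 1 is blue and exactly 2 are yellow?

15/143

Unordered draws without replacement: count favorable combinations over C(13,3).
Favorable = C(10,1) · C(3,2) = 30; total = C(13,3) = 286.
P = 30/286 = 15/143 ≈ 0.1049.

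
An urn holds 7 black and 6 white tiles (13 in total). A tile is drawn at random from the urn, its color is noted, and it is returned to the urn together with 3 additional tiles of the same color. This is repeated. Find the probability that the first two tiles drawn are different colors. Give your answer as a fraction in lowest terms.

Either white then black, or black then white; after the first draw the total is 16.
P = (6/13)·(7/16) + (7/13)·(6/16) = 21/52 ≈ 0.4038.

21/52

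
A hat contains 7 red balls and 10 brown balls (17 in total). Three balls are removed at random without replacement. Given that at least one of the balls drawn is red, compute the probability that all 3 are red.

1/16

P(all 3 red) = C(7,3)/C(17,3) = 7/136; P(at least one red) = 1 − C(10,3)/C(17,3) = 14/17.
Since 'all 3 red' ⊆ 'at least one red', P(all 3 | at least one) = 7/136 / 14/17 = 1/16 ≈ 0.0625.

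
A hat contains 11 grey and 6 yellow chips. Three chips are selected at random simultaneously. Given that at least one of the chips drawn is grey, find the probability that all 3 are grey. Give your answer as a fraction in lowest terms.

1/4

P(all 3 grey) = C(11,3)/C(17,3) = 33/136; P(at least one grey) = 1 − C(6,3)/C(17,3) = 33/34.
Since 'all 3 grey' ⊆ 'at least one grey', P(all 3 | at least one) = 33/136 / 33/34 = 1/4 ≈ 0.2500.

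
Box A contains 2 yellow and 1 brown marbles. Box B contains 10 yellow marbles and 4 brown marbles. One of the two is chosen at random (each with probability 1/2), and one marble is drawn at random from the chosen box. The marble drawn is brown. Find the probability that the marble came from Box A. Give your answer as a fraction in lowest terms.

P(brown | Box A) = 1/3; P(brown | Box B) = 2/7.
P(brown) = 1/2·1/3 + 1/2·2/7 = 13/42.
By Bayes' rule, P(Box A | brown) = 1/6 / 13/42 = 7/13 ≈ 0.5385.

7/13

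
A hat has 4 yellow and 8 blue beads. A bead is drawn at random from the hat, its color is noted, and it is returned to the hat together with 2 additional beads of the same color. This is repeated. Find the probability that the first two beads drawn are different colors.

Either yellow then blue, or blue then yellow; after the first draw the total is 14.
P = (4/12)·(8/14) + (8/12)·(4/14) = 8/21 ≈ 0.3810.

8/21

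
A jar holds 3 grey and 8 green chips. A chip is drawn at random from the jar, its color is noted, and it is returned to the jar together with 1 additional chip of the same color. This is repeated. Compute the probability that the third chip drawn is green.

Sum over the four possibilities for the first two draws (green/not-green each), tracking how the green count and total change by +1 per draw.
P(third is green) = 8/11 ≈ 0.7273. (In a Pólya urn every draw has the same marginal probability 8/11.)

8/11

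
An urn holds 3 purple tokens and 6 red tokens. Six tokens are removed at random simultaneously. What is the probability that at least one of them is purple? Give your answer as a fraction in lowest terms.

Use the complement: P(at least one purple) = 1 − P(no purple).
P(none) = C(6,6)/C(9,6) = 1/84.
So P = 1 − 1/84 = 83/84 ≈ 0.9881.

83/84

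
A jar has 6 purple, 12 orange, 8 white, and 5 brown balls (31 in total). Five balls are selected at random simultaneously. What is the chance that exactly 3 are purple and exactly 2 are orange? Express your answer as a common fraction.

Unordered draws without replacement: count favorable combinations over C(31,5).
Favorable = C(6,3) · C(12,2) · C(8,0) · C(5,0) = 1320; total = C(31,5) = 169911.
P = 1320/169911 = 440/56637 ≈ 0.0078.

440/56637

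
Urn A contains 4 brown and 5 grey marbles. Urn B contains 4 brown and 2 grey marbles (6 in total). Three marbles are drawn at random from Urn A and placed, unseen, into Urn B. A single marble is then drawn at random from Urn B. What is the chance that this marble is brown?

Condition on how many of the transferred marbles are brown (from Urn A: 4 brown of 9; then Urn B has 9 total).
  0 brown: C(4,0)C(5,3)/C(9,3) = 5/42; then P = 4/9
  1 brown: C(4,1)C(5,2)/C(9,3) = 10/21; then P = 5/9
  2 brown: C(4,2)C(5,1)/C(9,3) = 5/14; then P = 6/9
  3 brown: C(4,3)C(5,0)/C(9,3) = 1/21; then P = 7/9
P(brown from Urn B) = 16/27 ≈ 0.5926.

16/27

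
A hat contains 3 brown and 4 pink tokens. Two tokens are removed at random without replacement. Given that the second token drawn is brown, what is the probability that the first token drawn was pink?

2/3

P(first=pink and the second token drawn is brown) = (4/7)·(3/6) = 2/7.
P(the second token drawn is brown) = Σ over first color = 1/7 + 2/7 = 3/7.
By Bayes, P(first=pink | the second token drawn is brown) = 2/7 / 3/7 = 2/3 ≈ 0.6667.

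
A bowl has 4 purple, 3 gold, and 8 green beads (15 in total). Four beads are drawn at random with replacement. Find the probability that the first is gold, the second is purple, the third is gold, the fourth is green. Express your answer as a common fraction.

32/5625

Multiply the conditional probability of each draw in order, with replacement (the composition resets each draw).
P = (3/15) · (4/15) · (3/15) · (8/15) = 32/5625 ≈ 0.0057.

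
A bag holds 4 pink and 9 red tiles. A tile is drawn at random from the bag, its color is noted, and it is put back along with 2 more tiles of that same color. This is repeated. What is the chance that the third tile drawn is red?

9/13

Sum over the four possibilities for the first two draws (red/not-red each), tracking how the red count and total change by +2 per draw.
P(third is red) = 9/13 ≈ 0.6923. (In a Pólya urn every draw has the same marginal probability 9/13.)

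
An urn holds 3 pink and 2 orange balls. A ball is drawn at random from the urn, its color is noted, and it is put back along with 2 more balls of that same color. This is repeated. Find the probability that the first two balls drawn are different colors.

Either orange then pink, or pink then orange; after the first draw the total is 7.
P = (2/5)·(3/7) + (3/5)·(2/7) = 12/35 ≈ 0.3429.

12/35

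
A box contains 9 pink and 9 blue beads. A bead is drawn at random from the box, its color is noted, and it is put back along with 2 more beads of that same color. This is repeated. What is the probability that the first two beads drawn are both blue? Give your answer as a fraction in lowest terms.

After a blue draw the box holds 11 blue out of 20.
P = (9/18)·(11/20) = 11/40 ≈ 0.2750.

11/40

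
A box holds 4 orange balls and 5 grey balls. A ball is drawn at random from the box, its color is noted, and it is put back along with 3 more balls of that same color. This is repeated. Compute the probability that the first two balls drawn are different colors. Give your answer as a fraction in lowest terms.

Either orange then grey, or grey then orange; after the first draw the total is 12.
P = (4/9)·(5/12) + (5/9)·(4/12) = 10/27 ≈ 0.3704.

10/27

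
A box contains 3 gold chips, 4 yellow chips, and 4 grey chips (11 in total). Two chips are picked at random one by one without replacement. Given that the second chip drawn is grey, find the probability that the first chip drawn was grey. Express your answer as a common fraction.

3/10

P(first=grey and the second chip drawn is grey) = (4/11)·(3/10) = 6/55.
P(the second chip drawn is grey) = Σ over first color = 6/55 + 8/55 + 6/55 = 4/11.
By Bayes, P(first=grey | the second chip drawn is grey) = 6/55 / 4/11 = 3/10 ≈ 0.3000.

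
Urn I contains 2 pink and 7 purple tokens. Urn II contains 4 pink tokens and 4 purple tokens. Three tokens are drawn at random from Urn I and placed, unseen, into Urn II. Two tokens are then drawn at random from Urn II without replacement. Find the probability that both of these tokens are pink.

7/44

Condition on how many of the transferred tokens are pink (from Urn I: 2 pink of 9; then Urn II has 11 total).
  0 pink: C(2,0)C(7,3)/C(9,3) = 5/12; then P = C(4,2)/C(11,2) = 6/55
  1 pink: C(2,1)C(7,2)/C(9,3) = 1/2; then P = C(5,2)/C(11,2) = 2/11
  2 pink: C(2,2)C(7,1)/C(9,3) = 1/12; then P = C(6,2)/C(11,2) = 3/11
P(both pink) = 7/44 ≈ 0.1591.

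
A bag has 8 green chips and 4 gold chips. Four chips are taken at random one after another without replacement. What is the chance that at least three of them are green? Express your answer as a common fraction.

Sum the hypergeometric tail for j = 3,…,4 green chips.
Favorable = C(8,3)·C(4,1) + C(8,4)·C(4,0) = 294; total = C(12,4) = 495.
P = 294/495 = 98/165 ≈ 0.5939.

98/165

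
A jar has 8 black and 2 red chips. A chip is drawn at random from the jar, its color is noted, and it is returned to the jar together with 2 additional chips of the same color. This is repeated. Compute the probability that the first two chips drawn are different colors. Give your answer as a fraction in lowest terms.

4/15

Either black then red, or red then black; after the first draw the total is 12.
P = (8/10)·(2/12) + (2/10)·(8/12) = 4/15 ≈ 0.2667.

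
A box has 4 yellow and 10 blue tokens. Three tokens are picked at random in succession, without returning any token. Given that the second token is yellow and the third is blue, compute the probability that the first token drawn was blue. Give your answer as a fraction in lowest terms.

P(first=blue and the second token is yellow and the third is blue) = (10/14)·(4/13)·(9/12) = 15/91.
P(E) = Σ over first color = 5/91 + 15/91 = 20/91.
By Bayes, P(first=blue | E) = 15/91 / 20/91 = 3/4 ≈ 0.7500.

3/4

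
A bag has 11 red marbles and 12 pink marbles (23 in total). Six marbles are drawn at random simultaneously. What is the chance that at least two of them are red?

Sum the hypergeometric tail for j = 2,…,6 red marbles.
Favorable = C(11,2)·C(12,4) + C(11,3)·C(12,3) + C(11,4)·C(12,2) + C(11,5)·C(12,1) + C(11,6)·C(12,0) = 91311; total = C(23,6) = 100947.
P = 91311/100947 = 2767/3059 ≈ 0.9045.

2767/3059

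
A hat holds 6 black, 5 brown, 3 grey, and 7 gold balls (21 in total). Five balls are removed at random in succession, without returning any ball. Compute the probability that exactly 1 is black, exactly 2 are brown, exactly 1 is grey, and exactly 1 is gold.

Unordered draws without replacement: count favorable combinations over C(21,5).
Favorable = C(6,1) · C(5,2) · C(3,1) · C(7,1) = 1260; total = C(21,5) = 20349.
P = 1260/20349 = 20/323 ≈ 0.0619.

20/323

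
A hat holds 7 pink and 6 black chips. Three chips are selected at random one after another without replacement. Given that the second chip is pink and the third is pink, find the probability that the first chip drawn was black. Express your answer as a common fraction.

P(first=black and the second chip is pink and the third is pink) = (6/13)·(7/12)·(6/11) = 21/143.
P(E) = Σ over first color = 35/286 + 21/143 = 7/26.
By Bayes, P(first=black | E) = 21/143 / 7/26 = 6/11 ≈ 0.5455.

6/11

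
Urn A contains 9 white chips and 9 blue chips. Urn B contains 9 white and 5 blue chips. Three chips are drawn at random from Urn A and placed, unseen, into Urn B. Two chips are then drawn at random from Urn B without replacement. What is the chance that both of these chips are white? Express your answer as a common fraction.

1707/4624

Condition on how many of the transferred chips are white (from Urn A: 9 white of 18; then Urn B has 17 total).
  0 white: C(9,0)C(9,3)/C(18,3) = 7/68; then P = C(9,2)/C(17,2) = 9/34
  1 white: C(9,1)C(9,2)/C(18,3) = 27/68; then P = C(10,2)/C(17,2) = 45/136
  2 white: C(9,2)C(9,1)/C(18,3) = 27/68; then P = C(11,2)/C(17,2) = 55/136
  3 white: C(9,3)C(9,0)/C(18,3) = 7/68; then P = C(12,2)/C(17,2) = 33/68
P(both white) = 1707/4624 ≈ 0.3692.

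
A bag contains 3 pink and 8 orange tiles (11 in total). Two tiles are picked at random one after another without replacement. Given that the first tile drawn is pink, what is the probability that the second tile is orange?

After removing 1 pink, the bag has 8 orange out of 10 remaining.
P(second is orange | given) = 8/10 = 4/5 ≈ 0.8000.

4/5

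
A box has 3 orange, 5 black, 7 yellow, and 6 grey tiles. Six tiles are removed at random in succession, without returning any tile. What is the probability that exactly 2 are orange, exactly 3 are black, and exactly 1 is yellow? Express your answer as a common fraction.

5/1292

Unordered draws without replacement: count favorable combinations over C(21,6).
Favorable = C(3,2) · C(5,3) · C(7,1) · C(6,0) = 210; total = C(21,6) = 54264.
P = 210/54264 = 5/1292 ≈ 0.0039.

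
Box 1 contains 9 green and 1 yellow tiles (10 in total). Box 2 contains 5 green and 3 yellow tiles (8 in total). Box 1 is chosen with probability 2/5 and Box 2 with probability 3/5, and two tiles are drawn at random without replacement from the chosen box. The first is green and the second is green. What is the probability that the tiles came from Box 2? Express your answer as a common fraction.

75/187

P(E | Box 1) = 4/5; P(E | Box 2) = 5/14.
P(E) = 2/5·4/5 + 3/5·5/14 = 187/350.
By Bayes' rule, P(Box 2 | E) = 3/14 / 187/350 = 75/187 ≈ 0.4011.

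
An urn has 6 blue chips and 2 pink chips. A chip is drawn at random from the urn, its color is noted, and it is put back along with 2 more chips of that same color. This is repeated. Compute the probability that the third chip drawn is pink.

1/4

Sum over the four possibilities for the first two draws (pink/not-pink each), tracking how the pink count and total change by +2 per draw.
P(third is pink) = 1/4 ≈ 0.2500. (In a Pólya urn every draw has the same marginal probability 2/8.)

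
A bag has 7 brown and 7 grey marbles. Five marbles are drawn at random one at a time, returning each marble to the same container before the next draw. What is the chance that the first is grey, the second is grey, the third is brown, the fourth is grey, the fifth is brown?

1/32

Multiply the conditional probability of each draw in order, with replacement (the composition resets each draw).
P = (7/14) · (7/14) · (7/14) · (7/14) · (7/14) = 1/32 ≈ 0.0312.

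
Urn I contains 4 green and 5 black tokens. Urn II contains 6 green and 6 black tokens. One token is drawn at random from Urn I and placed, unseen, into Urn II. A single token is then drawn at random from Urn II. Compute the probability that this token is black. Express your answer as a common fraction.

Condition on how many of the transferred tokens are black (from Urn I: 5 black of 9; then Urn II has 13 total).
  0 black: C(5,0)C(4,1)/C(9,1) = 4/9; then P = 6/13
  1 black: C(5,1)C(4,0)/C(9,1) = 5/9; then P = 7/13
P(black from Urn II) = 59/117 ≈ 0.5043.

59/117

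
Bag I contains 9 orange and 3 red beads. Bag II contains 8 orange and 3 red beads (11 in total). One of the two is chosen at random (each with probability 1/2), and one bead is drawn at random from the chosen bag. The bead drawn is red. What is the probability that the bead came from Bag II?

12/23

P(red | Bag I) = 1/4; P(red | Bag II) = 3/11.
P(red) = 1/2·1/4 + 1/2·3/11 = 23/88.
By Bayes' rule, P(Bag II | red) = 3/22 / 23/88 = 12/23 ≈ 0.5217.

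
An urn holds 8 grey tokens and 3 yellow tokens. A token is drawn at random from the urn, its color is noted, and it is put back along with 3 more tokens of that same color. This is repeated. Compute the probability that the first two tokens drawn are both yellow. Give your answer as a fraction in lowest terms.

After a yellow draw the urn holds 6 yellow out of 14.
P = (3/11)·(6/14) = 9/77 ≈ 0.1169.

9/77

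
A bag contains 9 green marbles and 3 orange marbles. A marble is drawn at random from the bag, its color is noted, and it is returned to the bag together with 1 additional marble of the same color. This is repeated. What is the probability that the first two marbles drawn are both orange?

1/13

After a orange draw the bag holds 4 orange out of 13.
P = (3/12)·(4/13) = 1/13 ≈ 0.0769.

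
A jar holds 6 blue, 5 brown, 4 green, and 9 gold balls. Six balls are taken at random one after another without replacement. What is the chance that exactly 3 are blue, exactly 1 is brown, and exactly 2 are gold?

Unordered draws without replacement: count favorable combinations over C(24,6).
Favorable = C(6,3) · C(5,1) · C(4,0) · C(9,2) = 3600; total = C(24,6) = 134596.
P = 3600/134596 = 900/33649 ≈ 0.0267.

900/33649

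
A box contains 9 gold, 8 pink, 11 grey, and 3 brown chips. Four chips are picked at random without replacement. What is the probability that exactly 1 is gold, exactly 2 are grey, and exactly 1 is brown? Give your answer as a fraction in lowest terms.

297/6293

Unordered draws without replacement: count favorable combinations over C(31,4).
Favorable = C(9,1) · C(8,0) · C(11,2) · C(3,1) = 1485; total = C(31,4) = 31465.
P = 1485/31465 = 297/6293 ≈ 0.0472.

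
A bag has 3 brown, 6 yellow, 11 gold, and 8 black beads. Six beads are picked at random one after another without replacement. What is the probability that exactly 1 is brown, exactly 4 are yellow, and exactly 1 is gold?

Unordered draws without replacement: count favorable combinations over C(28,6).
Favorable = C(3,1) · C(6,4) · C(11,1) · C(8,0) = 495; total = C(28,6) = 376740.
P = 495/376740 = 11/8372 ≈ 0.0013.

11/8372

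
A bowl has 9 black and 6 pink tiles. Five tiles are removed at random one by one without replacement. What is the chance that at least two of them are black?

954/1001

Sum the hypergeometric tail for j = 2,…,5 black tiles.
Favorable = C(9,2)·C(6,3) + C(9,3)·C(6,2) + C(9,4)·C(6,1) + C(9,5)·C(6,0) = 2862; total = C(15,5) = 3003.
P = 2862/3003 = 954/1001 ≈ 0.9530.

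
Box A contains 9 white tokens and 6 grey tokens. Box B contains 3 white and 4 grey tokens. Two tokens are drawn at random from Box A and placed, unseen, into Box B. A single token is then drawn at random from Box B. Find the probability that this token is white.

7/15

Condition on how many of the transferred tokens are white (from Box A: 9 white of 15; then Box B has 9 total).
  0 white: C(9,0)C(6,2)/C(15,2) = 1/7; then P = 3/9
  1 white: C(9,1)C(6,1)/C(15,2) = 18/35; then P = 4/9
  2 white: C(9,2)C(6,0)/C(15,2) = 12/35; then P = 5/9
P(white from Box B) = 7/15 ≈ 0.4667.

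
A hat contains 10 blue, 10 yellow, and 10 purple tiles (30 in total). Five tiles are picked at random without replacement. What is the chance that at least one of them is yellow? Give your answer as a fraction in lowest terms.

21167/23751

Use the complement: P(at least one yellow) = 1 − P(no yellow).
P(none) = C(20,5)/C(30,5) = 15504/142506.
So P = 1 − 15504/142506 = 21167/23751 ≈ 0.8912.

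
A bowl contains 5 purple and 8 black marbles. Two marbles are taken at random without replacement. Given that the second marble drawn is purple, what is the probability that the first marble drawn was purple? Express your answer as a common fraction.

P(first=purple and the second marble drawn is purple) = (5/13)·(4/12) = 5/39.
P(the second marble drawn is purple) = Σ over first color = 5/39 + 10/39 = 5/13.
By Bayes, P(first=purple | the second marble drawn is purple) = 5/39 / 5/13 = 1/3 ≈ 0.3333.

1/3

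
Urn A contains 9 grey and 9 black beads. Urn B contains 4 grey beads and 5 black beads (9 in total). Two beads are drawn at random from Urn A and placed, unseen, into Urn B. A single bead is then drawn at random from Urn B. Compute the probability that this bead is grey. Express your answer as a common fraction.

Condition on how many of the transferred beads are grey (from Urn A: 9 grey of 18; then Urn B has 11 total).
  0 grey: C(9,0)C(9,2)/C(18,2) = 4/17; then P = 4/11
  1 grey: C(9,1)C(9,1)/C(18,2) = 9/17; then P = 5/11
  2 grey: C(9,2)C(9,0)/C(18,2) = 4/17; then P = 6/11
P(grey from Urn B) = 5/11 ≈ 0.4545.

5/11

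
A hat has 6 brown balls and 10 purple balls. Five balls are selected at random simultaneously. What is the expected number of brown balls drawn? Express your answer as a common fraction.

15/8

By linearity of expectation, E[X] = Σ P(draw i is brown); by symmetry each draw (even without replacement) has P(brown) = 6/16.
E[X] = 5 · 6/16 = 15/8 ≈ 1.8750.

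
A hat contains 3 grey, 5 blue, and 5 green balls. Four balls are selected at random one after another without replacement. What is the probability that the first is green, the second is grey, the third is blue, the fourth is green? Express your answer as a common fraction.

5/286

Multiply the conditional probability of each draw in order, without replacement, so each draw removes one from its color and from the total.
P = (5/13) · (3/12) · (5/11) · (4/10) = 5/286 ≈ 0.0175.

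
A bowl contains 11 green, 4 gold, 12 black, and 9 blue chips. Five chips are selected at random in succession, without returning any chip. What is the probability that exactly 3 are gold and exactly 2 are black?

Unordered draws without replacement: count favorable combinations over C(36,5).
Favorable = C(11,0) · C(4,3) · C(12,2) · C(9,0) = 264; total = C(36,5) = 376992.
P = 264/376992 = 1/1428 ≈ 0.0007.

1/1428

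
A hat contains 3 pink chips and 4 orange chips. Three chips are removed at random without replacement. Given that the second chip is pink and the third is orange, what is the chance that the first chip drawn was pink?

2/5

P(first=pink and the second chip is pink and the third is orange) = (3/7)·(2/6)·(4/5) = 4/35.
P(E) = Σ over first color = 4/35 + 6/35 = 2/7.
By Bayes, P(first=pink | E) = 4/35 / 2/7 = 2/5 ≈ 0.4000.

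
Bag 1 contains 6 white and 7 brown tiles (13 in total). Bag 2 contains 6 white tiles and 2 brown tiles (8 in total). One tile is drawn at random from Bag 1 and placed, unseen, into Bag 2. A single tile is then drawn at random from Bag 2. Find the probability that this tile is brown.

Condition on how many of the transferred tiles are brown (from Bag 1: 7 brown of 13; then Bag 2 has 9 total).
  0 brown: C(7,0)C(6,1)/C(13,1) = 6/13; then P = 2/9
  1 brown: C(7,1)C(6,0)/C(13,1) = 7/13; then P = 3/9
P(brown from Bag 2) = 11/39 ≈ 0.2821.

11/39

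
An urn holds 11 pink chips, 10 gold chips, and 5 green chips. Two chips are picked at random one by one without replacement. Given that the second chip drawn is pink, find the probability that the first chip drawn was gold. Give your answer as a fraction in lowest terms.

P(first=gold and the second chip drawn is pink) = (10/26)·(11/25) = 11/65.
P(the second chip drawn is pink) = Σ over first color = 11/65 + 11/65 + 11/130 = 11/26.
By Bayes, P(first=gold | the second chip drawn is pink) = 11/65 / 11/26 = 2/5 ≈ 0.4000.

2/5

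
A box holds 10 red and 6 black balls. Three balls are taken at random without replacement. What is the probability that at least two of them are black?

17/56

Sum the hypergeometric tail for j = 2,…,3 black balls.
Favorable = C(6,2)·C(10,1) + C(6,3)·C(10,0) = 170; total = C(16,3) = 560.
P = 170/560 = 17/56 ≈ 0.3036.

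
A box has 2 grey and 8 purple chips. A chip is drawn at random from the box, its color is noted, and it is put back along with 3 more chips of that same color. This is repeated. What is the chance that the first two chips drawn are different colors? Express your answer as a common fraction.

16/65

Either grey then purple, or purple then grey; after the first draw the total is 13.
P = (2/10)·(8/13) + (8/10)·(2/13) = 16/65 ≈ 0.2462.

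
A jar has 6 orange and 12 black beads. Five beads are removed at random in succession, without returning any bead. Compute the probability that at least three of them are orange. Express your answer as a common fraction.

Sum the hypergeometric tail for j = 3,…,5 orange beads.
Favorable = C(6,3)·C(12,2) + C(6,4)·C(12,1) + C(6,5)·C(12,0) = 1506; total = C(18,5) = 8568.
P = 1506/8568 = 251/1428 ≈ 0.1758.

251/1428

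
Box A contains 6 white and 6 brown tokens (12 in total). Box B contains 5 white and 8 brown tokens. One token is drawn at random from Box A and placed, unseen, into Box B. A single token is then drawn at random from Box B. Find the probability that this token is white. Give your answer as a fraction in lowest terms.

Condition on how many of the transferred tokens are white (from Box A: 6 white of 12; then Box B has 14 total).
  0 white: C(6,0)C(6,1)/C(12,1) = 1/2; then P = 5/14
  1 white: C(6,1)C(6,0)/C(12,1) = 1/2; then P = 6/14
P(white from Box B) = 11/28 ≈ 0.3929.

11/28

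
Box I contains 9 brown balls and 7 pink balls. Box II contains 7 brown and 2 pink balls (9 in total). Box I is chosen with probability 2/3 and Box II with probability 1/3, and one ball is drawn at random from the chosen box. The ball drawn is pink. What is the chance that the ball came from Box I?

P(pink | Box I) = 7/16; P(pink | Box II) = 2/9.
P(pink) = 2/3·7/16 + 1/3·2/9 = 79/216.
By Bayes' rule, P(Box I | pink) = 7/24 / 79/216 = 63/79 ≈ 0.7975.

63/79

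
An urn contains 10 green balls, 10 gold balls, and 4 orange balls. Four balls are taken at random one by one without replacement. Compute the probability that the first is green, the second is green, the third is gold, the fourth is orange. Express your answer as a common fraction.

25/1771

Multiply the conditional probability of each draw in order, without replacement, so each draw removes one from its color and from the total.
P = (10/24) · (9/23) · (10/22) · (4/21) = 25/1771 ≈ 0.0141.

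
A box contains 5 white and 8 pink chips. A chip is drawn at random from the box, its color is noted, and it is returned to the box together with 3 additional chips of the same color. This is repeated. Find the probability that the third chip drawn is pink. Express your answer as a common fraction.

8/13

Sum over the four possibilities for the first two draws (pink/not-pink each), tracking how the pink count and total change by +3 per draw.
P(third is pink) = 8/13 ≈ 0.6154. (In a Pólya urn every draw has the same marginal probability 8/13.)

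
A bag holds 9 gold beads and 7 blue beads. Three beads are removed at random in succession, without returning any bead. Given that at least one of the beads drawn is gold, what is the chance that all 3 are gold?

4/25

P(all 3 gold) = C(9,3)/C(16,3) = 3/20; P(at least one gold) = 1 − C(7,3)/C(16,3) = 15/16.
Since 'all 3 gold' ⊆ 'at least one gold', P(all 3 | at least one) = 3/20 / 15/16 = 4/25 ≈ 0.1600.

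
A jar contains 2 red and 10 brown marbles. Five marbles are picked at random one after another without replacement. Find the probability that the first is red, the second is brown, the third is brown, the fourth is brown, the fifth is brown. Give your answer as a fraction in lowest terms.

Multiply the conditional probability of each draw in order, without replacement, so each draw removes one from its color and from the total.
P = (2/12) · (10/11) · (9/10) · (8/9) · (7/8) = 7/66 ≈ 0.1061.

7/66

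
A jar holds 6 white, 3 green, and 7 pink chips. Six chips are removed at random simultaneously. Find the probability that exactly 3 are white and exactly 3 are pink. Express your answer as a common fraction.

Unordered draws without replacement: count favorable combinations over C(16,6).
Favorable = C(6,3) · C(3,0) · C(7,3) = 700; total = C(16,6) = 8008.
P = 700/8008 = 25/286 ≈ 0.0874.

25/286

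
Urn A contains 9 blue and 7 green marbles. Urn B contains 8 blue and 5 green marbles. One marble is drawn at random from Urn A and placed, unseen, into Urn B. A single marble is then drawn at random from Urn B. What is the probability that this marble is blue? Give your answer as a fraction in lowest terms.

137/224

Condition on how many of the transferred marbles are blue (from Urn A: 9 blue of 16; then Urn B has 14 total).
  0 blue: C(9,0)C(7,1)/C(16,1) = 7/16; then P = 8/14
  1 blue: C(9,1)C(7,0)/C(16,1) = 9/16; then P = 9/14
P(blue from Urn B) = 137/224 ≈ 0.6116.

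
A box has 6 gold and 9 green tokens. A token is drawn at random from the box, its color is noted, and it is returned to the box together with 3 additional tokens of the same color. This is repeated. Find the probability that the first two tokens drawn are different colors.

Either green then gold, or gold then green; after the first draw the total is 18.
P = (9/15)·(6/18) + (6/15)·(9/18) = 2/5 ≈ 0.4000.

2/5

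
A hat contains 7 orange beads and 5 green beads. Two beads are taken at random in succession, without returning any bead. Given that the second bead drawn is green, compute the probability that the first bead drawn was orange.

P(first=orange and the second bead drawn is green) = (7/12)·(5/11) = 35/132.
P(the second bead drawn is green) = Σ over first color = 35/132 + 5/33 = 5/12.
By Bayes, P(first=orange | the second bead drawn is green) = 35/132 / 5/12 = 7/11 ≈ 0.6364.

7/11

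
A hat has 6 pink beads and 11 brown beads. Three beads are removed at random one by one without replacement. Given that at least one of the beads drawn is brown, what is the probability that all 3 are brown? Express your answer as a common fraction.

1/4

P(all 3 brown) = C(11,3)/C(17,3) = 33/136; P(at least one brown) = 1 − C(6,3)/C(17,3) = 33/34.
Since 'all 3 brown' ⊆ 'at least one brown', P(all 3 | at least one) = 33/136 / 33/34 = 1/4 ≈ 0.2500.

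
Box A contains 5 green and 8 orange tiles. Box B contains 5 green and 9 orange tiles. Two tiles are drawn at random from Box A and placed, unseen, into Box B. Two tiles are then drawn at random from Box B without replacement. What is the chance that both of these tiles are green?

109/936

Condition on how many of the transferred tiles are green (from Box A: 5 green of 13; then Box B has 16 total).
  0 green: C(5,0)C(8,2)/C(13,2) = 14/39; then P = C(5,2)/C(16,2) = 1/12
  1 green: C(5,1)C(8,1)/C(13,2) = 20/39; then P = C(6,2)/C(16,2) = 1/8
  2 green: C(5,2)C(8,0)/C(13,2) = 5/39; then P = C(7,2)/C(16,2) = 7/40
P(both green) = 109/936 ≈ 0.1165.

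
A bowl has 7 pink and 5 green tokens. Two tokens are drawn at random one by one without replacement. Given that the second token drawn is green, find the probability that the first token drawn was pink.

P(first=pink and the second token drawn is green) = (7/12)·(5/11) = 35/132.
P(the second token drawn is green) = Σ over first color = 35/132 + 5/33 = 5/12.
By Bayes, P(first=pink | the second token drawn is green) = 35/132 / 5/12 = 7/11 ≈ 0.6364.

7/11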